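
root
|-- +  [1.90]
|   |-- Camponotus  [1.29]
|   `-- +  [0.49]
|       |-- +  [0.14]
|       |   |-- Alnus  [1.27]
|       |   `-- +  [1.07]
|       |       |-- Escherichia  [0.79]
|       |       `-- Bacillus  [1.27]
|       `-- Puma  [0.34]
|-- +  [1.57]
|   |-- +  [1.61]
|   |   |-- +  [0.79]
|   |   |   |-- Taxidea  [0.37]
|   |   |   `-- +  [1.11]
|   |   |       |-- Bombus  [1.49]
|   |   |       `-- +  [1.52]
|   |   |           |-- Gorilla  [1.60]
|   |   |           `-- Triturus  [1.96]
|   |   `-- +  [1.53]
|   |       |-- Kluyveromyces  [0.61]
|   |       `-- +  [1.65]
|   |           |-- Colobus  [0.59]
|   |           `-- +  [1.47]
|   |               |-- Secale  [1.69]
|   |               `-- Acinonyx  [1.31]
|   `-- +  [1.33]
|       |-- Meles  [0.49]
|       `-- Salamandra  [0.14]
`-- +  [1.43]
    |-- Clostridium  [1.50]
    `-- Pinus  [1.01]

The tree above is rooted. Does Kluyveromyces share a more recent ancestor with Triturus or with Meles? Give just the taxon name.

Triturus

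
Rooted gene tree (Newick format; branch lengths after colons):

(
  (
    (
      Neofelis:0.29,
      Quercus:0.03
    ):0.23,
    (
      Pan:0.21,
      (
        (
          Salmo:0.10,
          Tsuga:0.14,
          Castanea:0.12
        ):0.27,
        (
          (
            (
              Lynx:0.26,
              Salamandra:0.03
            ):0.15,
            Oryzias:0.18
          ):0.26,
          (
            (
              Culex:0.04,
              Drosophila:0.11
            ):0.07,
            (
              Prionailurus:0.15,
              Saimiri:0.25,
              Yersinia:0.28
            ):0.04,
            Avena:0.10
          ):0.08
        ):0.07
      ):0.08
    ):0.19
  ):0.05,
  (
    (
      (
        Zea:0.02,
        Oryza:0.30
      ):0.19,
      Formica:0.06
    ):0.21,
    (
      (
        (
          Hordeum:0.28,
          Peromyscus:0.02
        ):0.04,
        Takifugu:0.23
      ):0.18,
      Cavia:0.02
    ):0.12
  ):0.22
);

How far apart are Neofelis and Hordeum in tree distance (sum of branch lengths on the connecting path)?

1.41

The path runs Neofelis → … → MRCA → … → Hordeum; the MRCA is the root of the tree.
Branch lengths along that path: 0.29 + 0.23 + 0.05 + 0.22 + 0.12 + 0.18 + 0.04 + 0.28 = 1.41.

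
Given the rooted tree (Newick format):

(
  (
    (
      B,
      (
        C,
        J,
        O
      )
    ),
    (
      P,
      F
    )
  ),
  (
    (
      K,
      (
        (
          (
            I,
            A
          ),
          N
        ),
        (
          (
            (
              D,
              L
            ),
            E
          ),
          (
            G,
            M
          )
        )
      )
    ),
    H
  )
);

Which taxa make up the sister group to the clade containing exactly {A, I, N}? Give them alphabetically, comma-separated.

D, E, G, L, M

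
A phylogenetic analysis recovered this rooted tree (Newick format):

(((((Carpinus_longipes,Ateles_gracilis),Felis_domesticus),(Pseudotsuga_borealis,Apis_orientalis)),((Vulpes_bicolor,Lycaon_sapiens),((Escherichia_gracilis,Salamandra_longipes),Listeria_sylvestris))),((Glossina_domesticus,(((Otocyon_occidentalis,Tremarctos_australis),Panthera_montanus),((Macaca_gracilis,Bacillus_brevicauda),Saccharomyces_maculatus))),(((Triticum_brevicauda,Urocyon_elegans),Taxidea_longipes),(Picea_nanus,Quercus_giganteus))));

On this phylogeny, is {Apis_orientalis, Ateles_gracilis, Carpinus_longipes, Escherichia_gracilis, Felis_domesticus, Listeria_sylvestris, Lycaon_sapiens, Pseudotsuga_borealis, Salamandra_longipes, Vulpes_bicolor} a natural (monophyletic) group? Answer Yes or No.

The most recent common ancestor of these taxa subtends ((((Carpinus_longipes,Ateles_gracilis),Felis_domesticus),(Pseudotsuga_borealis,Apis_orientalis)),((Vulpes_bicolor,Lycaon_sapiens),((Escherichia_gracilis,Salamandra_longipes),Listeria_sylvestris))).
That clade has exactly 10 tips — every listed taxon and nothing else — so the group is monophyletic.

Yes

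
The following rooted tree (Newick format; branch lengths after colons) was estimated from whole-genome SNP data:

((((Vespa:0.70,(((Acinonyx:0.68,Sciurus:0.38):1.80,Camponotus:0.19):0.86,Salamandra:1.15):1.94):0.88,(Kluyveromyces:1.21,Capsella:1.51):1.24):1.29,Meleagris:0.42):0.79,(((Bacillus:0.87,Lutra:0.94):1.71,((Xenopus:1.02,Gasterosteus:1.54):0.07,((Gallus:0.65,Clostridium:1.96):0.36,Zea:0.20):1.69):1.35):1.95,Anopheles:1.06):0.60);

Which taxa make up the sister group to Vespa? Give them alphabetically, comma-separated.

Acinonyx, Camponotus, Salamandra, Sciurus

Vespa attaches to the tree at the node subtending (Vespa,(((Acinonyx,Sciurus),Camponotus),Salamandra)).
The other lineage descending from that same node — the sister group — is (((Acinonyx,Sciurus),Camponotus),Salamandra); its 4 tips in alphabetical order are the answer.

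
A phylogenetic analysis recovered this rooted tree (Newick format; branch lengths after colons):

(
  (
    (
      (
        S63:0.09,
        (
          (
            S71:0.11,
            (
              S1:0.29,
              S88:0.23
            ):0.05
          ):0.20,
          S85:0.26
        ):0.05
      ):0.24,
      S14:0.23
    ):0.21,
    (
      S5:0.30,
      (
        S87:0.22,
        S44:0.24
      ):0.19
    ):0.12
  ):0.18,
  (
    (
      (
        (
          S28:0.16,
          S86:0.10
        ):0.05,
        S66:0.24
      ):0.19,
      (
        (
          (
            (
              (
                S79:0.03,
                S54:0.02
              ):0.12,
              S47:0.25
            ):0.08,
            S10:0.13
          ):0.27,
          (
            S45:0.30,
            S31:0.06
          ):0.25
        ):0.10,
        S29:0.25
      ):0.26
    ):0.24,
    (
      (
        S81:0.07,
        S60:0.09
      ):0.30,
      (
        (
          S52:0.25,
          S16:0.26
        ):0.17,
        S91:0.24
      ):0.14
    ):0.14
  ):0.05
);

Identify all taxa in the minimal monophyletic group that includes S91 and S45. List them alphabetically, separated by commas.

S10, S16, S28, S29, S31, S45, S47, S52, S54, S60, S66, S79, S81, S86, S91

Tracing S91: it sits inside ((S52,S16),S91).
Tracing S45: it sits inside (S45,S31).
The smallest clade enclosing both is ((((S28,S86),S66),(((((S79,S54),S47),S10),(S45,S31)),S29)),((S81,S60),((S52,S16),S91))); the answer is its 15 terminal taxa in alphabetical order.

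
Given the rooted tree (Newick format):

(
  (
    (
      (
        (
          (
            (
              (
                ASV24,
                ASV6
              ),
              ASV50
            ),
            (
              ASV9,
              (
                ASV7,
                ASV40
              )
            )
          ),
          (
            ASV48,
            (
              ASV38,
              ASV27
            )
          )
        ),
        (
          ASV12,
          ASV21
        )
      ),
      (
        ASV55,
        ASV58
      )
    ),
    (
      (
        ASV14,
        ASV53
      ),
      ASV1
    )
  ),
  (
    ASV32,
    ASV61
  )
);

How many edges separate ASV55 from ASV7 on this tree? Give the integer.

The MRCA of ASV55 and ASV7 is the node subtending ((((((ASV24,ASV6),ASV50),(ASV9,(ASV7,ASV40))),(ASV48,(ASV38,ASV27))),(ASV12,ASV21)),(ASV55,ASV58)).
From ASV55 up to that node: 2 branches. From ASV7 up to the same node: 6 branches. Total: 2 + 6 = 8.

8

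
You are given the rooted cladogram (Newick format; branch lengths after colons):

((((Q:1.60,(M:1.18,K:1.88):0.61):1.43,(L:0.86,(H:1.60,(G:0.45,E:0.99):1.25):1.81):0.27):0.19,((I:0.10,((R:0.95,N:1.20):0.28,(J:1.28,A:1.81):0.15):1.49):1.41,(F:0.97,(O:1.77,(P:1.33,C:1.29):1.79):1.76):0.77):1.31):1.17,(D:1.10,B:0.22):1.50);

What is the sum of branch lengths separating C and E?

The path runs C → … → MRCA → … → E; the MRCA is the node subtending (((Q,(M,K)),(L,(H,(G,E)))),((I,((R,N),(J,A))),(F,(O,(P,C))))).
Branch lengths along that path: 1.29 + 1.79 + 1.76 + 0.77 + 1.31 + 0.19 + 0.27 + 1.81 + 1.25 + 0.99 = 11.43.

11.43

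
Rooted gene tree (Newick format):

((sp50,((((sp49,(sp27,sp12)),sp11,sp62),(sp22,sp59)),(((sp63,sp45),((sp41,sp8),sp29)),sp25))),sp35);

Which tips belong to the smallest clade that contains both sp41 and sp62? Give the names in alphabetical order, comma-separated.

sp11, sp12, sp22, sp25, sp27, sp29, sp41, sp45, sp49, sp59, sp62, sp63, sp8

Tracing sp41: it sits inside (sp41,sp8).
Tracing sp62: it sits inside ((sp49,(sp27,sp12)),sp11,sp62).
The smallest clade enclosing both is ((((sp49,(sp27,sp12)),sp11,sp62),(sp22,sp59)),(((sp63,sp45),((sp41,sp8),sp29)),sp25)); the answer is its 13 terminal taxa in alphabetical order.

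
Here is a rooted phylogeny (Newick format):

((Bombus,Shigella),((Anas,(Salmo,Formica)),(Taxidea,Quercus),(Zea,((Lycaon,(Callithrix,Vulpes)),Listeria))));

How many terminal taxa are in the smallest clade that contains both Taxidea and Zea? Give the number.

10

The MRCA of Taxidea and Zea is the node subtending ((Anas,(Salmo,Formica)),(Taxidea,Quercus),(Zea,((Lycaon,(Callithrix,Vulpes)),Listeria))).
That clade contains 10 terminal taxa: Anas, Callithrix, Formica, Listeria, Lycaon, Quercus, Salmo, Taxidea, Vulpes, Zea.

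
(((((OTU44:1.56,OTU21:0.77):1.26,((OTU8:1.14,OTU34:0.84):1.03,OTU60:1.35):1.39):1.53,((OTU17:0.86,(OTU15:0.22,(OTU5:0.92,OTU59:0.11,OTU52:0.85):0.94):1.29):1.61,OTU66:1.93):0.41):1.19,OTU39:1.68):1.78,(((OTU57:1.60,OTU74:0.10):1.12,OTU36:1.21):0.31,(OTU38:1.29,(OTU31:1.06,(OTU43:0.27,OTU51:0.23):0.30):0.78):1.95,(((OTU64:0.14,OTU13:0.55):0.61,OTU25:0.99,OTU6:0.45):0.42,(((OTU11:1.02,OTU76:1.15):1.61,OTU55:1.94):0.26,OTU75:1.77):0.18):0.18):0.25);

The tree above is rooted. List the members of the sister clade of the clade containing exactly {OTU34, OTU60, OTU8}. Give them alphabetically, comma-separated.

OTU21, OTU44

The clade containing exactly {OTU34, OTU60, OTU8} attaches to the tree at the node subtending ((OTU44,OTU21),((OTU8,OTU34),OTU60)).
The other lineage descending from that same node — the sister group — is (OTU44,OTU21); its 2 tips in alphabetical order are the answer.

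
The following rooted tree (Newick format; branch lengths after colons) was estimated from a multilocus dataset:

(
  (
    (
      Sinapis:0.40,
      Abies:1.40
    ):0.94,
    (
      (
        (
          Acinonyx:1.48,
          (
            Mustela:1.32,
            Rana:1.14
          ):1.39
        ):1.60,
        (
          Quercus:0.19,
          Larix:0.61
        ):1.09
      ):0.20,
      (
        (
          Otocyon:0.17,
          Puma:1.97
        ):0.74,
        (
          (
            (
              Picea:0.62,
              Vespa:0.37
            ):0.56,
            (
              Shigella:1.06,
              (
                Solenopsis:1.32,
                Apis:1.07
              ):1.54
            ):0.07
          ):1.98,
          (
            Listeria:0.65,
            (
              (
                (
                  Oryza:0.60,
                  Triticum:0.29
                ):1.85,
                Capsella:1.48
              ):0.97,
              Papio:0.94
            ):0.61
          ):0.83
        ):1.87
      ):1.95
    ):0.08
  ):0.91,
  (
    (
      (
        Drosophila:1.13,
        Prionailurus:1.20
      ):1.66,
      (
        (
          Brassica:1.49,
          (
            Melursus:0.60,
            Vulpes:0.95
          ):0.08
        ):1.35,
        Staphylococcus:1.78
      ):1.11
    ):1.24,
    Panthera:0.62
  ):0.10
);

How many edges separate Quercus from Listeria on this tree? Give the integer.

7

The MRCA of Quercus and Listeria is the node subtending (((Acinonyx,(Mustela,Rana)),(Quercus,Larix)),((Otocyon,Puma),(((Picea,Vespa),(Shigella,(Solenopsis,Apis))),(Listeria,(((Oryza,Triticum),Capsella),Papio))))).
From Quercus up to that node: 3 branches. From Listeria up to the same node: 4 branches. Total: 3 + 4 = 7.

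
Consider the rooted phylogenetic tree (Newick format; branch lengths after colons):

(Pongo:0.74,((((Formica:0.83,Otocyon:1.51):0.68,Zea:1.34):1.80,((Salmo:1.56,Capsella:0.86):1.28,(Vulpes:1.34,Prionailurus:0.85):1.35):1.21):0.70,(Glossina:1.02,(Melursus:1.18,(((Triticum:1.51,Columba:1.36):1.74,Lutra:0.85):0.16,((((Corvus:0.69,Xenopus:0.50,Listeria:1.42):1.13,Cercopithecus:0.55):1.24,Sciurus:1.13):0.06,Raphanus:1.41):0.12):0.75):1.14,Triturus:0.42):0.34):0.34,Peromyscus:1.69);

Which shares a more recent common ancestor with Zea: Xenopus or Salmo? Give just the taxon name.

The MRCA of Zea and Salmo subtends (((Formica,Otocyon),Zea),((Salmo,Capsella),(Vulpes,Prionailurus))) (7 taxa).
The MRCA of Zea and Xenopus subtends ((((Formica,Otocyon),Zea),((Salmo,Capsella),(Vulpes,Prionailurus))),(Glossina,(Melursus,(((Triticum,Columba),Lutra),((((Corvus,Xenopus,Listeria),Cercopithecus),Sciurus),Raphanus))),Triturus)) (19 taxa).
The first is nested inside the second, so Zea shares a more recent common ancestor with Salmo.

Salmo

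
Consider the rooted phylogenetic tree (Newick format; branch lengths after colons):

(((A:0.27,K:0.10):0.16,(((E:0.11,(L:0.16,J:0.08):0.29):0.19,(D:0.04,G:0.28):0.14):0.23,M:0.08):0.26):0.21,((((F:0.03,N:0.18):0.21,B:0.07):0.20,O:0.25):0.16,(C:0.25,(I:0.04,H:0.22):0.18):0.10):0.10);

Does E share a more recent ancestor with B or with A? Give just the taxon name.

The MRCA of E and A subtends ((A,K),(((E,(L,J)),(D,G)),M)) (8 taxa).
The MRCA of E and B is the root, subtending the entire tree (15 taxa).
The first is nested inside the second, so E shares a more recent common ancestor with A.

A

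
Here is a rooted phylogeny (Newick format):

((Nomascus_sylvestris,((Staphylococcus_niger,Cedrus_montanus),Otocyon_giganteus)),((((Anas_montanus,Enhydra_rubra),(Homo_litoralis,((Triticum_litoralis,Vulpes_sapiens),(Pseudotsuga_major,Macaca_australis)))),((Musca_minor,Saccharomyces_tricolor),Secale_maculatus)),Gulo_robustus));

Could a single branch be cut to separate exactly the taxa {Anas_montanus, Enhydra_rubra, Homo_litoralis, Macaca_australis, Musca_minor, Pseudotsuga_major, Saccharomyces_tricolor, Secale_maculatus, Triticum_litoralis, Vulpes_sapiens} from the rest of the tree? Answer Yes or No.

Yes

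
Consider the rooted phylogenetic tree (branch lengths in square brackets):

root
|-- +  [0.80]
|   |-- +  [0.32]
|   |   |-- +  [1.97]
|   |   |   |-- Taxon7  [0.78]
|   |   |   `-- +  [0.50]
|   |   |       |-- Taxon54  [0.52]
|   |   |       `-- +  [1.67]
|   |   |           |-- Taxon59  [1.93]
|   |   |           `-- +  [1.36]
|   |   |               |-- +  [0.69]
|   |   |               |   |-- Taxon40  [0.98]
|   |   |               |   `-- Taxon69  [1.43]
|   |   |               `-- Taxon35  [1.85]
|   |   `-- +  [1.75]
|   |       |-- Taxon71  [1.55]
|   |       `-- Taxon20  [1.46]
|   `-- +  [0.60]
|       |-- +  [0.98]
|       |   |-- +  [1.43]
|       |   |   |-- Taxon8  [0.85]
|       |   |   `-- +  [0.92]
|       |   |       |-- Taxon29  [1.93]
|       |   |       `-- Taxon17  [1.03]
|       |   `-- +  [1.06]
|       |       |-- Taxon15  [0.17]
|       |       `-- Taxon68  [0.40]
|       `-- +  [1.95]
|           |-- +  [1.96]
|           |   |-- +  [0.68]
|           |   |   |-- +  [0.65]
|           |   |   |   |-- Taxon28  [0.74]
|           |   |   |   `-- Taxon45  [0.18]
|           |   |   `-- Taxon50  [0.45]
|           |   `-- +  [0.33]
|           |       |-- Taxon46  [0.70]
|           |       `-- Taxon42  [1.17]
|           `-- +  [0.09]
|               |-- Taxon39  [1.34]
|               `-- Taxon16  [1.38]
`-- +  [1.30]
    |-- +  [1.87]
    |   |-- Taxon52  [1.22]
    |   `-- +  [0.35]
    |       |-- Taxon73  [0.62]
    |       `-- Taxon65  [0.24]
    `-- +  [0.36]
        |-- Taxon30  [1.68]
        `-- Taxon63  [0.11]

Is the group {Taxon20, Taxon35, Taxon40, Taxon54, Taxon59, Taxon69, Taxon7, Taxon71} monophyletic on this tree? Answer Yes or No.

The most recent common ancestor of these taxa subtends ((Taxon7,(Taxon54,(Taxon59,((Taxon40,Taxon69),Taxon35)))),(Taxon71,Taxon20)).
That clade has exactly 8 tips — every listed taxon and nothing else — so the group is monophyletic.

Yes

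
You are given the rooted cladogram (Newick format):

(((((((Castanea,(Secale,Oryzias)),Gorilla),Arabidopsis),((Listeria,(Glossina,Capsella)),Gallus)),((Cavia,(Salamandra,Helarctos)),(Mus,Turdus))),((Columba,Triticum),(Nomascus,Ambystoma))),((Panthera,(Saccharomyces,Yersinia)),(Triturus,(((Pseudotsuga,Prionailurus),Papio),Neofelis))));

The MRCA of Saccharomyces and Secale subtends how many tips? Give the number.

The MRCA of Saccharomyces and Secale is the root, so the clade is the entire tree.
That clade contains 26 terminal taxa: Ambystoma, Arabidopsis, Capsella, Castanea, Cavia, Columba, Gallus, Glossina, Gorilla, Helarctos, Listeria, Mus, Neofelis, Nomascus, Oryzias, Panthera, Papio, Prionailurus, Pseudotsuga, Saccharomyces, Salamandra, Secale, Triticum, Triturus, Turdus, Yersinia.

26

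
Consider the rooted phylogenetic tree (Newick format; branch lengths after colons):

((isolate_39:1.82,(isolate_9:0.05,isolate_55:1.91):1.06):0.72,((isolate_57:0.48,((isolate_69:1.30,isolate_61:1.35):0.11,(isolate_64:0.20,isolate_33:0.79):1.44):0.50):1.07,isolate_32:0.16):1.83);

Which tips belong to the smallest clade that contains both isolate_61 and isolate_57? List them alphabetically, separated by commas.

Tracing isolate_61: it sits inside (isolate_69,isolate_61).
Tracing isolate_57: it sits inside (isolate_57,((isolate_69,isolate_61),(isolate_64,isolate_33))).
The smallest clade enclosing both is (isolate_57,((isolate_69,isolate_61),(isolate_64,isolate_33))); the answer is its 5 terminal taxa in alphabetical order.

isolate_33, isolate_57, isolate_61, isolate_64, isolate_69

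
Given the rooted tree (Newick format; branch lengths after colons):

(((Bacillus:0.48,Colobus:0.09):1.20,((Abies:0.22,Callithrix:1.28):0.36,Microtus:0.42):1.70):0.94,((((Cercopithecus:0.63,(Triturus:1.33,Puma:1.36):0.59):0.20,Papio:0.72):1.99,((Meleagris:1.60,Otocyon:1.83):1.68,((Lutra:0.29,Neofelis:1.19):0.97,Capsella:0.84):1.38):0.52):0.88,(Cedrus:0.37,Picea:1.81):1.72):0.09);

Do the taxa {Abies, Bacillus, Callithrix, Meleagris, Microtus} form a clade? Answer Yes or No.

The MRCA of the listed taxa is the root, so the smallest clade containing them is the whole tree.
That clade also contains Capsella, Cedrus, Cercopithecus, Colobus, Lutra, Neofelis, Otocyon, Papio, Picea, Puma, Triturus, which are not in the proposed group, so the group is not monophyletic.

No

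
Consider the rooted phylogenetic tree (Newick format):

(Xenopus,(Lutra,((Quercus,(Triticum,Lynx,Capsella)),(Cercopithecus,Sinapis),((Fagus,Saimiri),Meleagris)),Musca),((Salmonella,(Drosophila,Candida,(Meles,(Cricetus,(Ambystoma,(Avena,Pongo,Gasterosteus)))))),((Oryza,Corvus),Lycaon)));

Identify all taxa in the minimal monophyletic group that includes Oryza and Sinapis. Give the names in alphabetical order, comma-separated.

Ambystoma, Avena, Candida, Capsella, Cercopithecus, Corvus, Cricetus, Drosophila, Fagus, Gasterosteus, Lutra, Lycaon, Lynx, Meleagris, Meles, Musca, Oryza, Pongo, Quercus, Saimiri, Salmonella, Sinapis, Triticum, Xenopus

Tracing Oryza: it sits inside (Oryza,Corvus).
Tracing Sinapis: it sits inside (Cercopithecus,Sinapis).
The smallest clade enclosing both is the whole tree (their MRCA is the root), so the answer is all 24 tips in alphabetical order.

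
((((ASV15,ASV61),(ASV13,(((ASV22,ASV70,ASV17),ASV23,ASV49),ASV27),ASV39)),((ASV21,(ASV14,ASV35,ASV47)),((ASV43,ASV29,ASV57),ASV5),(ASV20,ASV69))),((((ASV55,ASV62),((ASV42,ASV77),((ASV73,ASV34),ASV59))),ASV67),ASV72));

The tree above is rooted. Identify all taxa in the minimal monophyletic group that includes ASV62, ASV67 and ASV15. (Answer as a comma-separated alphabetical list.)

ASV13, ASV14, ASV15, ASV17, ASV20, ASV21, ASV22, ASV23, ASV27, ASV29, ASV34, ASV35, ASV39, ASV42, ASV43, ASV47, ASV49, ASV5, ASV55, ASV57, ASV59, ASV61, ASV62, ASV67, ASV69, ASV70, ASV72, ASV73, ASV77

Tracing ASV62: it sits inside (ASV55,ASV62).
Tracing ASV67: it sits inside (((ASV55,ASV62),((ASV42,ASV77),((ASV73,ASV34),ASV59))),ASV67).
Tracing ASV15: it sits inside (ASV15,ASV61).
The smallest clade enclosing all 3 is the whole tree (their MRCA is the root), so the answer is all 29 tips in alphabetical order.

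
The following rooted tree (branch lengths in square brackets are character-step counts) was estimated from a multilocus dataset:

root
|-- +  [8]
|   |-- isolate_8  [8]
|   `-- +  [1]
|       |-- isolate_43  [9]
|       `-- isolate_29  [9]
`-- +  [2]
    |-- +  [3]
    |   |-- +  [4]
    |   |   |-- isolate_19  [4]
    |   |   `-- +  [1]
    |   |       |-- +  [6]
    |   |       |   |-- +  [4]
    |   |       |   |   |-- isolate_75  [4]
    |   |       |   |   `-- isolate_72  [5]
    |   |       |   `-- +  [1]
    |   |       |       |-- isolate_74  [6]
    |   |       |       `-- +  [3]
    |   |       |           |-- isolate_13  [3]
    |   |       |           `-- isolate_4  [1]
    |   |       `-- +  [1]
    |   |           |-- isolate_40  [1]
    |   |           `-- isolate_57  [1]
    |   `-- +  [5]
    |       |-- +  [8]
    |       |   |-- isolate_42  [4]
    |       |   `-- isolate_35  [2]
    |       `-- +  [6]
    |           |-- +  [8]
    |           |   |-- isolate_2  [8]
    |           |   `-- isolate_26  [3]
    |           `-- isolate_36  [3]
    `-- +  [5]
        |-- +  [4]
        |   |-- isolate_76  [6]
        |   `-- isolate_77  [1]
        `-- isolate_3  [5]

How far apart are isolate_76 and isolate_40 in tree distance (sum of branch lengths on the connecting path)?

25

The path runs isolate_76 → … → MRCA → … → isolate_40; the MRCA is the node subtending (((isolate_19,(((isolate_75,isolate_72),(isolate_74,(isolate_13,isolate_4))),(isolate_40,isolate_57))),((isolate_42,isolate_35),((isolate_2,isolate_26),isolate_36))),((isolate_76,isolate_77),isolate_3)).
Branch lengths along that path: 6 + 4 + 5 + 3 + 4 + 1 + 1 + 1 = 25.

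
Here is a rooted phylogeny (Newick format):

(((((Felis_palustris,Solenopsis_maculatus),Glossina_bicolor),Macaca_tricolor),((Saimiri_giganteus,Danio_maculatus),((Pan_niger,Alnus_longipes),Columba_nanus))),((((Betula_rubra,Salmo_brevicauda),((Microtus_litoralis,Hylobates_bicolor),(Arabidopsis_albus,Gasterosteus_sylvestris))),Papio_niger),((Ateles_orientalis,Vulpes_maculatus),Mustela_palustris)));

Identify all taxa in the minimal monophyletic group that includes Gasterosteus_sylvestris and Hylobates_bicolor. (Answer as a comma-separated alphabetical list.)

Tracing Gasterosteus_sylvestris: it sits inside (Arabidopsis_albus,Gasterosteus_sylvestris).
Tracing Hylobates_bicolor: it sits inside (Microtus_litoralis,Hylobates_bicolor).
The smallest clade enclosing both is ((Microtus_litoralis,Hylobates_bicolor),(Arabidopsis_albus,Gasterosteus_sylvestris)); the answer is its 4 terminal taxa in alphabetical order.

Arabidopsis_albus, Gasterosteus_sylvestris, Hylobates_bicolor, Microtus_litoralis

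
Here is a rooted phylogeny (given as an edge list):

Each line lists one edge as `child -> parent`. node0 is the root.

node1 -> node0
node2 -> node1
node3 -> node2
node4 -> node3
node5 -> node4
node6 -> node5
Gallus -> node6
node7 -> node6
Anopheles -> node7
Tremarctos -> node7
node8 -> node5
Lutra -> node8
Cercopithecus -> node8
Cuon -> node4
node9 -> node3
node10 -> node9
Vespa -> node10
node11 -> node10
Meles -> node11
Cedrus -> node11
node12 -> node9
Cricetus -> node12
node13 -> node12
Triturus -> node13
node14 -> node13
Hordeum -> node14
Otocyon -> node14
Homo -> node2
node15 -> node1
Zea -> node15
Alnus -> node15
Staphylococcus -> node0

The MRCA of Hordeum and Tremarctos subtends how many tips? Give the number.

The MRCA of Hordeum and Tremarctos is the node subtending ((((Gallus,(Anopheles,Tremarctos)),(Lutra,Cercopithecus)),Cuon),((Vespa,(Meles,Cedrus)),(Cricetus,(Triturus,(Hordeum,Otocyon))))).
That clade contains 13 terminal taxa: Anopheles, Cedrus, Cercopithecus, Cricetus, Cuon, Gallus, Hordeum, Lutra, Meles, Otocyon, Tremarctos, Triturus, Vespa.

13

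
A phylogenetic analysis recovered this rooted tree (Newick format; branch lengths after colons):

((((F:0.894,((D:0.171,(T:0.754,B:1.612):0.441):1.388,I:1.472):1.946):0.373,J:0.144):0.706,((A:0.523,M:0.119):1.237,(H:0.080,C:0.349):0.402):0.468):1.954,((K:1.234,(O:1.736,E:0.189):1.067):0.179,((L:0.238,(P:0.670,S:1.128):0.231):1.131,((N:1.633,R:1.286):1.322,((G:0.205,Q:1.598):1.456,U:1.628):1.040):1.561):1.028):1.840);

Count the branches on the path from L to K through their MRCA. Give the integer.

The MRCA of L and K is the node subtending ((K,(O,E)),((L,(P,S)),((N,R),((G,Q),U)))).
From L up to that node: 3 branches. From K up to the same node: 2 branches. Total: 3 + 2 = 5.

5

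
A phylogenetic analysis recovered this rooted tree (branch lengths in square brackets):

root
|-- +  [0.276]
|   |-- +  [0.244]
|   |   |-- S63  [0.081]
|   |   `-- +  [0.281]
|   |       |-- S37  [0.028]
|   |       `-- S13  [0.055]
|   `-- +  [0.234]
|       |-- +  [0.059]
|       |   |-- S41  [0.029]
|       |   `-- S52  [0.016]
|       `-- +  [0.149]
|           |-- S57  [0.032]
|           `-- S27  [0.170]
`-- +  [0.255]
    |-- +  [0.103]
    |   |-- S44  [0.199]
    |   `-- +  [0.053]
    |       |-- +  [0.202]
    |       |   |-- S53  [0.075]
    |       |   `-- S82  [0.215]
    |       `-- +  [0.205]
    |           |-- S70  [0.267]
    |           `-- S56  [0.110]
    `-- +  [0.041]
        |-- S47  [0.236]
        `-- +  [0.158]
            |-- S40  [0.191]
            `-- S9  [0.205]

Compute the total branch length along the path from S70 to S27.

The path runs S70 → … → MRCA → … → S27; the MRCA is the root of the tree.
Branch lengths along that path: 0.267 + 0.205 + 0.053 + 0.103 + 0.255 + 0.276 + 0.234 + 0.149 + 0.170 = 1.712.

1.712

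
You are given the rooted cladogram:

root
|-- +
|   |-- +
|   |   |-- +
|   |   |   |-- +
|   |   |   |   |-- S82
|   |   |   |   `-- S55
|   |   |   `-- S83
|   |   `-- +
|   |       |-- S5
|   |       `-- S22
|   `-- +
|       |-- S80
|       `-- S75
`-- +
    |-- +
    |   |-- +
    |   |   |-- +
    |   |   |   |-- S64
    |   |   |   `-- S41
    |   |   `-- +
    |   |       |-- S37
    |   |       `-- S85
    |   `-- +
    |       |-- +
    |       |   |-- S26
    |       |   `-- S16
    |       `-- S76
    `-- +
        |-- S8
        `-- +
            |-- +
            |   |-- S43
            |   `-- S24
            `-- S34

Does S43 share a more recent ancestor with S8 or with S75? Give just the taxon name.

The MRCA of S43 and S8 subtends (S8,((S43,S24),S34)) (4 taxa).
The MRCA of S43 and S75 is the root, subtending the entire tree (18 taxa).
The first is nested inside the second, so S43 shares a more recent common ancestor with S8.

S8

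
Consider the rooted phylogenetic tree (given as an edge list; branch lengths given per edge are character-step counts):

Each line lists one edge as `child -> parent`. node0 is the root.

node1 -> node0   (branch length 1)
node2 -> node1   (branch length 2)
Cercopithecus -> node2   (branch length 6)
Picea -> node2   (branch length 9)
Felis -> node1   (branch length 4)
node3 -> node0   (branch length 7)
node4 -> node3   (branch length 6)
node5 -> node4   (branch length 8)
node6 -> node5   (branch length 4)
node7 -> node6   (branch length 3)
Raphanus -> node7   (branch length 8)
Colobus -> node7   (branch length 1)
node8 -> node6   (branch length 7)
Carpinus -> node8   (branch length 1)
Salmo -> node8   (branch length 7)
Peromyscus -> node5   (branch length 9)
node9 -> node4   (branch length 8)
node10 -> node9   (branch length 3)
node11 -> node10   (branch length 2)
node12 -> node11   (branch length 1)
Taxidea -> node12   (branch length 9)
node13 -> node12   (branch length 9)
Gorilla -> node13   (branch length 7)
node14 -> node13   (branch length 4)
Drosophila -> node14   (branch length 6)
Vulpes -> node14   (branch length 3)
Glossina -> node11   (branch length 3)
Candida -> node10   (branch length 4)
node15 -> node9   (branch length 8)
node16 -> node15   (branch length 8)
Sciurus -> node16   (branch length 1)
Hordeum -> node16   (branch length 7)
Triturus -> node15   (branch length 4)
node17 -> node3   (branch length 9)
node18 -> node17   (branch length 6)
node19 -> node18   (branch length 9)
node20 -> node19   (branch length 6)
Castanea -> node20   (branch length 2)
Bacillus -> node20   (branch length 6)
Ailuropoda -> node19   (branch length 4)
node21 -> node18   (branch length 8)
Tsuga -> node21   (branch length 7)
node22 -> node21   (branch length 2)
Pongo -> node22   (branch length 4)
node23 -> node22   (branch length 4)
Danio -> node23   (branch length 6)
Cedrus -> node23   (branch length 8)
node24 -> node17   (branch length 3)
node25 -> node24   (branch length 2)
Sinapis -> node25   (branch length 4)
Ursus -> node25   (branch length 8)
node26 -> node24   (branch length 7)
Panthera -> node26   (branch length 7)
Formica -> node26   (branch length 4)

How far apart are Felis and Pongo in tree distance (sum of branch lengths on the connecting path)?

The path runs Felis → … → MRCA → … → Pongo; the MRCA is the root of the tree.
Branch lengths along that path: 4 + 1 + 7 + 9 + 6 + 8 + 2 + 4 = 41.

41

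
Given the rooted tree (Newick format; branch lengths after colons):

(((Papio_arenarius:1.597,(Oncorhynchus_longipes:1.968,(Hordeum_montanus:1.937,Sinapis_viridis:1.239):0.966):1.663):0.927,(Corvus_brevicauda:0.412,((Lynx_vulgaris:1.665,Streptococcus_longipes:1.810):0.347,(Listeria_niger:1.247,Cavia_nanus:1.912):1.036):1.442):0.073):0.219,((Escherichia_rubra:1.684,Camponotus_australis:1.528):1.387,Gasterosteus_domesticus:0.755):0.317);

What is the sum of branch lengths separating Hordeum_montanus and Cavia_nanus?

The path runs Hordeum_montanus → … → MRCA → … → Cavia_nanus; the MRCA is the node subtending ((Papio_arenarius,(Oncorhynchus_longipes,(Hordeum_montanus,Sinapis_viridis))),(Corvus_brevicauda,((Lynx_vulgaris,Streptococcus_longipes),(Listeria_niger,Cavia_nanus)))).
Branch lengths along that path: 1.937 + 0.966 + 1.663 + 0.927 + 0.073 + 1.442 + 1.036 + 1.912 = 9.956.

9.956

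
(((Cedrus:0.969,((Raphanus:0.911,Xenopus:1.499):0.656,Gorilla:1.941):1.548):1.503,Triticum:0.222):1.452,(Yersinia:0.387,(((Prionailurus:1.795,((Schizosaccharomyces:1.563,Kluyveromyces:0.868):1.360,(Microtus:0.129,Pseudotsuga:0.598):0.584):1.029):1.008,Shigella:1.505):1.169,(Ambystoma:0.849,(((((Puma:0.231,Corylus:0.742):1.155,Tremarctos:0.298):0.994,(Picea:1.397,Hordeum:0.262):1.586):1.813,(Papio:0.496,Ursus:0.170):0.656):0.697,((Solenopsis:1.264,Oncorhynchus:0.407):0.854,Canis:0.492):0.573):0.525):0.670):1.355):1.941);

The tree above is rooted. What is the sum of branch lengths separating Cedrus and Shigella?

The path runs Cedrus → … → MRCA → … → Shigella; the MRCA is the root of the tree.
Branch lengths along that path: 0.969 + 1.503 + 1.452 + 1.941 + 1.355 + 1.169 + 1.505 = 9.894.

9.894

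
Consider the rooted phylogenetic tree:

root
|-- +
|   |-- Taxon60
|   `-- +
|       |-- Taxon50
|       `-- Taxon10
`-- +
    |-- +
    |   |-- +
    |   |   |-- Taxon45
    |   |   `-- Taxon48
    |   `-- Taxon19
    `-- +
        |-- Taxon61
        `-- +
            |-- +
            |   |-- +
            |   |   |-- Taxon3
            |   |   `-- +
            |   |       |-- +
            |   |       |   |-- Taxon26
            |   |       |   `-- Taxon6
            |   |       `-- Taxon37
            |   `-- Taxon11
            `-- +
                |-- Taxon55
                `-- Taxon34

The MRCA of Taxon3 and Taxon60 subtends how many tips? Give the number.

14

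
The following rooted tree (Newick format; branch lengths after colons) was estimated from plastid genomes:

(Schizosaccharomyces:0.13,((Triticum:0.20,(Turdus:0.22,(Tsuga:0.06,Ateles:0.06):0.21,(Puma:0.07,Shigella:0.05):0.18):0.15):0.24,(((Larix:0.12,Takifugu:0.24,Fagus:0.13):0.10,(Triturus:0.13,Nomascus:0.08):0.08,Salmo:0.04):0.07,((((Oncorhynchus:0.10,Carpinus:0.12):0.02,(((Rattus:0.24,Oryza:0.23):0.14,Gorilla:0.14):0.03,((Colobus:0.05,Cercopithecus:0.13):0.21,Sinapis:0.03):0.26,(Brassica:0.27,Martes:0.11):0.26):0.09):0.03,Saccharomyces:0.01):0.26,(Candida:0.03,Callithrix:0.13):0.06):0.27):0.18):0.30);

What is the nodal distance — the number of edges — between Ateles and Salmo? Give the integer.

The MRCA of Ateles and Salmo is the node subtending ((Triticum,(Turdus,(Tsuga,Ateles),(Puma,Shigella))),(((Larix,Takifugu,Fagus),(Triturus,Nomascus),Salmo),((((Oncorhynchus,Carpinus),(((Rattus,Oryza),Gorilla),((Colobus,Cercopithecus),Sinapis),(Brassica,Martes))),Saccharomyces),(Candida,Callithrix)))).
From Ateles up to that node: 4 branches. From Salmo up to the same node: 3 branches. Total: 4 + 3 = 7.

7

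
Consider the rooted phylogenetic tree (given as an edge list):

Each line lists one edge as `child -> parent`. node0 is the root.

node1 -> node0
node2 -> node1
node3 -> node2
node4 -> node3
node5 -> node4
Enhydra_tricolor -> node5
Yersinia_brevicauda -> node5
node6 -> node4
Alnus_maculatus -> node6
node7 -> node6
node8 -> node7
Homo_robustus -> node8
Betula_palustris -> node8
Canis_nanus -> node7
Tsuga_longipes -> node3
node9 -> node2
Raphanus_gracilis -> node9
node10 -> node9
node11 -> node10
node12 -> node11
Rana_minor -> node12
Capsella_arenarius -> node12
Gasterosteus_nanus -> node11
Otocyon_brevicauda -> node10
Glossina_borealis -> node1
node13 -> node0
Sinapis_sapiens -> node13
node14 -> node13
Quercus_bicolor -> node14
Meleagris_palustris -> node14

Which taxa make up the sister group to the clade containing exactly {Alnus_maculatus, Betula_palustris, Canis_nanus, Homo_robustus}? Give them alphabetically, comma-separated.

The clade containing exactly {Alnus_maculatus, Betula_palustris, Canis_nanus, Homo_robustus} attaches to the tree at the node subtending ((Enhydra_tricolor,Yersinia_brevicauda),(Alnus_maculatus,((Homo_robustus,Betula_palustris),Canis_nanus))).
The other lineage descending from that same node — the sister group — is (Enhydra_tricolor,Yersinia_brevicauda); its 2 tips in alphabetical order are the answer.

Enhydra_tricolor, Yersinia_brevicauda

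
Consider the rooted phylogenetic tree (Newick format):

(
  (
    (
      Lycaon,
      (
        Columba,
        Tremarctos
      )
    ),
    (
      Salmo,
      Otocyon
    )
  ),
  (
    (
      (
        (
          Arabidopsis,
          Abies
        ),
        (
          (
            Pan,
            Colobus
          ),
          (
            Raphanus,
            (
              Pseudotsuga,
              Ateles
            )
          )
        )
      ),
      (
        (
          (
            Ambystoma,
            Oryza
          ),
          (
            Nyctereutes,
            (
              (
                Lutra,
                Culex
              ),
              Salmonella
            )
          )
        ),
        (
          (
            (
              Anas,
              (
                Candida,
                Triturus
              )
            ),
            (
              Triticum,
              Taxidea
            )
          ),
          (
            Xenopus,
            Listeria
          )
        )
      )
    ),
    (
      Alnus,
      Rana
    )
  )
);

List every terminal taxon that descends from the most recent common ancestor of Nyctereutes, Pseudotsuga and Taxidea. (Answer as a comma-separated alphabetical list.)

Abies, Ambystoma, Anas, Arabidopsis, Ateles, Candida, Colobus, Culex, Listeria, Lutra, Nyctereutes, Oryza, Pan, Pseudotsuga, Raphanus, Salmonella, Taxidea, Triticum, Triturus, Xenopus

Tracing Nyctereutes: it sits inside (Nyctereutes,((Lutra,Culex),Salmonella)).
Tracing Pseudotsuga: it sits inside (Pseudotsuga,Ateles).
Tracing Taxidea: it sits inside (Triticum,Taxidea).
The smallest clade enclosing all 3 is (((Arabidopsis,Abies),((Pan,Colobus),(Raphanus,(Pseudotsuga,Ateles)))),(((Ambystoma,Oryza),(Nyctereutes,((Lutra,Culex),Salmonella))),(((Anas,(Candida,Triturus)),(Triticum,Taxidea)),(Xenopus,Listeria)))); the answer is its 20 terminal taxa in alphabetical order.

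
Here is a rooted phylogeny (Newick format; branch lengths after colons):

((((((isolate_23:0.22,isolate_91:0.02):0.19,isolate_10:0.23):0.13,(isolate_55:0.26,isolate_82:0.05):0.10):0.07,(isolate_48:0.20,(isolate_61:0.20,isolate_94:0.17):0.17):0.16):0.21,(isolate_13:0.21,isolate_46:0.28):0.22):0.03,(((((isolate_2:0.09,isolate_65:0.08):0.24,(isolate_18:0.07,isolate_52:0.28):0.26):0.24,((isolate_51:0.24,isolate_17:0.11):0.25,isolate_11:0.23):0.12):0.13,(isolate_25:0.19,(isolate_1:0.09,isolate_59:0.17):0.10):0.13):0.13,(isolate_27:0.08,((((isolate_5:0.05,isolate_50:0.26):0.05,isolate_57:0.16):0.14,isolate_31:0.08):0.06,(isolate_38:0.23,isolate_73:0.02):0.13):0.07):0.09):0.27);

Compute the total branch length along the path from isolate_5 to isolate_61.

1.50

The path runs isolate_5 → … → MRCA → … → isolate_61; the MRCA is the root of the tree.
Branch lengths along that path: 0.05 + 0.05 + 0.14 + 0.06 + 0.07 + 0.09 + 0.27 + 0.03 + 0.21 + 0.16 + 0.17 + 0.20 = 1.50.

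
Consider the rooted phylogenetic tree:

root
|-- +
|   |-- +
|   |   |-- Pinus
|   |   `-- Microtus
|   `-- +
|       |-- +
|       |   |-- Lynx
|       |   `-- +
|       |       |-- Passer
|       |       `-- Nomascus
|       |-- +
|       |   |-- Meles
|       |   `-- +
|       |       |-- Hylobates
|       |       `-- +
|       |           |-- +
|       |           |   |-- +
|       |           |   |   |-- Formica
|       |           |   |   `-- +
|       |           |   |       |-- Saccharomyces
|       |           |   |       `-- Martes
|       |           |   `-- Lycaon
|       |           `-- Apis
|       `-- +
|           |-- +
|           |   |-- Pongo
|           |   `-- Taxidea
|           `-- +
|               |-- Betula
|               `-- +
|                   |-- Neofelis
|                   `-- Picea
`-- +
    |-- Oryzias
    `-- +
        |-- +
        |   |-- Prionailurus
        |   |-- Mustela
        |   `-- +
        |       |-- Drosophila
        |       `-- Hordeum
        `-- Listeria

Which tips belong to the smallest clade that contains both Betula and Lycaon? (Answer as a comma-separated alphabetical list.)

Tracing Betula: it sits inside (Betula,(Neofelis,Picea)).
Tracing Lycaon: it sits inside ((Formica,(Saccharomyces,Martes)),Lycaon).
The smallest clade enclosing both is ((Lynx,(Passer,Nomascus)),(Meles,(Hylobates,(((Formica,(Saccharomyces,Martes)),Lycaon),Apis))),((Pongo,Taxidea),(Betula,(Neofelis,Picea)))); the answer is its 15 terminal taxa in alphabetical order.

Apis, Betula, Formica, Hylobates, Lycaon, Lynx, Martes, Meles, Neofelis, Nomascus, Passer, Picea, Pongo, Saccharomyces, Taxidea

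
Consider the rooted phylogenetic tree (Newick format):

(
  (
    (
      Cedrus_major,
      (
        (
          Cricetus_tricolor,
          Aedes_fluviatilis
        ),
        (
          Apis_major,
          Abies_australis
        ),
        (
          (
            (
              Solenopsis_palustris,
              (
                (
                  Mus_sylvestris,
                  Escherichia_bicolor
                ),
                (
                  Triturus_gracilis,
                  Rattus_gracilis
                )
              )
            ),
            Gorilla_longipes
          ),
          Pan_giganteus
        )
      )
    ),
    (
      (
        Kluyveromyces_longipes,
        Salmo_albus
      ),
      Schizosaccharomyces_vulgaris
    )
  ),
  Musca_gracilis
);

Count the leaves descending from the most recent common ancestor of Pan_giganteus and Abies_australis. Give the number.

The MRCA of Pan_giganteus and Abies_australis is the node subtending ((Cricetus_tricolor,Aedes_fluviatilis),(Apis_major,Abies_australis),(((Solenopsis_palustris,((Mus_sylvestris,Escherichia_bicolor),(Triturus_gracilis,Rattus_gracilis))),Gorilla_longipes),Pan_giganteus)).
That clade contains 11 terminal taxa: Abies_australis, Aedes_fluviatilis, Apis_major, Cricetus_tricolor, Escherichia_bicolor, Gorilla_longipes, Mus_sylvestris, Pan_giganteus, Rattus_gracilis, Solenopsis_palustris, Triturus_gracilis.

11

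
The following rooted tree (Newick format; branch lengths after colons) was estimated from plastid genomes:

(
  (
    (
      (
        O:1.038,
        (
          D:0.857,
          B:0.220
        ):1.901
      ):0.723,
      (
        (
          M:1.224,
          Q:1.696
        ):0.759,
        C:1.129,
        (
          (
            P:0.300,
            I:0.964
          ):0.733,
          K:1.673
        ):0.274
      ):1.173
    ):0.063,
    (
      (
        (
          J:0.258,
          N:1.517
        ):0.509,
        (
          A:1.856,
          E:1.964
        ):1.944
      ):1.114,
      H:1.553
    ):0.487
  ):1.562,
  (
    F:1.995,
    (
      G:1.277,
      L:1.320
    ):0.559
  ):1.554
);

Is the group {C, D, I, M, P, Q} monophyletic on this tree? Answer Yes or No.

No

The MRCA of the listed taxa subtends ((O,(D,B)),((M,Q),C,((P,I),K))).
That clade also contains B, K, O, which are not in the proposed group, so the group is not monophyletic.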